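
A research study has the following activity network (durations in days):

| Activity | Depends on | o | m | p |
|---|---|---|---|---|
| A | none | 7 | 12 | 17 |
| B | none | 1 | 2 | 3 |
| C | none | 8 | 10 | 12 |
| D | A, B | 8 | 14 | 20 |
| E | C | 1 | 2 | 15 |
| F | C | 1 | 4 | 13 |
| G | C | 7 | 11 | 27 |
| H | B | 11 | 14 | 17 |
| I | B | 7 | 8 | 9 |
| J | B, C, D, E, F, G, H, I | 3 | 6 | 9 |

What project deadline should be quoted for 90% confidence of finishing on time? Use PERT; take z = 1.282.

35.6 days

te_A = (7 + 4·12 + 17)/6 = 72/6 = 12; σ²_A = ((17−7)/6)² = 2.778
te_B = (1 + 4·2 + 3)/6 = 12/6 = 2; σ²_B = ((3−1)/6)² = 0.111
te_C = (8 + 4·10 + 12)/6 = 60/6 = 10; σ²_C = ((12−8)/6)² = 0.444
te_D = (8 + 4·14 + 20)/6 = 84/6 = 14; σ²_D = ((20−8)/6)² = 4.000
te_E = (1 + 4·2 + 15)/6 = 24/6 = 4; σ²_E = ((15−1)/6)² = 5.444
te_F = (1 + 4·4 + 13)/6 = 30/6 = 5; σ²_F = ((13−1)/6)² = 4.000
te_G = (7 + 4·11 + 27)/6 = 78/6 = 13; σ²_G = ((27−7)/6)² = 11.111
te_H = (11 + 4·14 + 17)/6 = 84/6 = 14; σ²_H = ((17−11)/6)² = 1.000
te_I = (7 + 4·8 + 9)/6 = 48/6 = 8; σ²_I = ((9−7)/6)² = 0.111
te_J = (3 + 4·6 + 9)/6 = 36/6 = 6; σ²_J = ((9−3)/6)² = 1.000

Forward pass:
ES_A = 0; EF_A = 12
ES_B = 0; EF_B = 2
ES_C = 0; EF_C = 10
ES_D = max(EF_A=12, EF_B=2) = 12; EF_D = 12+14 = 26
ES_E = 10; EF_E = 10+4 = 14
ES_F = 10; EF_F = 10+5 = 15
ES_G = 10; EF_G = 10+13 = 23
ES_H = 2; EF_H = 2+14 = 16
ES_I = 2; EF_I = 2+8 = 10
ES_J = max(EF_B=2, EF_C=10, EF_D=26, EF_E=14, EF_F=15, EF_G=23, EF_H=16, EF_I=10) = 26; EF_J = 26+6 = 32
Expected project duration μ = 32 days. Critical path: A → D → J.

Variance along critical path = 2.778 + 4.000 + 1.000 = 7.778; σ = 2.789 days.
D = μ + z·σ = 32 + 1.282·2.789 = 35.6 days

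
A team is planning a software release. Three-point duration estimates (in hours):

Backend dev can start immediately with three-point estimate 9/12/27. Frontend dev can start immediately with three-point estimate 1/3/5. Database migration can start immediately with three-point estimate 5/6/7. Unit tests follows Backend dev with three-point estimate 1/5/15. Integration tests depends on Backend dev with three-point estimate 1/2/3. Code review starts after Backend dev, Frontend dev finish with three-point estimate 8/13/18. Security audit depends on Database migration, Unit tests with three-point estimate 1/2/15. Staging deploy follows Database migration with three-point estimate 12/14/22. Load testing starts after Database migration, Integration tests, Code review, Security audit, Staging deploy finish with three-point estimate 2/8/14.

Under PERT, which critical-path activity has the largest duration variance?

Backend dev

te_Backend dev = (9 + 4·12 + 27)/6 = 84/6 = 14; σ²_Backend dev = ((27−9)/6)² = 9.000
te_Frontend dev = (1 + 4·3 + 5)/6 = 18/6 = 3; σ²_Frontend dev = ((5−1)/6)² = 0.444
te_Database migration = (5 + 4·6 + 7)/6 = 36/6 = 6; σ²_Database migration = ((7−5)/6)² = 0.111
te_Unit tests = (1 + 4·5 + 15)/6 = 36/6 = 6; σ²_Unit tests = ((15−1)/6)² = 5.444
te_Integration tests = (1 + 4·2 + 3)/6 = 12/6 = 2; σ²_Integration tests = ((3−1)/6)² = 0.111
te_Code review = (8 + 4·13 + 18)/6 = 78/6 = 13; σ²_Code review = ((18−8)/6)² = 2.778
te_Security audit = (1 + 4·2 + 15)/6 = 24/6 = 4; σ²_Security audit = ((15−1)/6)² = 5.444
te_Staging deploy = (12 + 4·14 + 22)/6 = 90/6 = 15; σ²_Staging deploy = ((22−12)/6)² = 2.778
te_Load testing = (2 + 4·8 + 14)/6 = 48/6 = 8; σ²_Load testing = ((14−2)/6)² = 4.000

Forward pass:
ES_Backend dev = 0; EF_Backend dev = 14
ES_Frontend dev = 0; EF_Frontend dev = 3
ES_Database migration = 0; EF_Database migration = 6
ES_Unit tests = 14; EF_Unit tests = 14+6 = 20
ES_Integration tests = 14; EF_Integration tests = 14+2 = 16
ES_Code review = max(EF_Backend dev=14, EF_Frontend dev=3) = 14; EF_Code review = 14+13 = 27
ES_Security audit = max(EF_Database migration=6, EF_Unit tests=20) = 20; EF_Security audit = 20+4 = 24
ES_Staging deploy = 6; EF_Staging deploy = 6+15 = 21
ES_Load testing = max(EF_Database migration=6, EF_Integration tests=16, EF_Code review=27, EF_Security audit=24, EF_Staging deploy=21) = 27; EF_Load testing = 27+8 = 35
Expected project duration μ = 35 hours. Critical path: Backend dev → Code review → Load testing.

Variances on critical path: σ²_Backend dev=9.000, σ²_Code review=2.778, σ²_Load testing=4.000.
Largest is σ²_Backend dev = 9.000.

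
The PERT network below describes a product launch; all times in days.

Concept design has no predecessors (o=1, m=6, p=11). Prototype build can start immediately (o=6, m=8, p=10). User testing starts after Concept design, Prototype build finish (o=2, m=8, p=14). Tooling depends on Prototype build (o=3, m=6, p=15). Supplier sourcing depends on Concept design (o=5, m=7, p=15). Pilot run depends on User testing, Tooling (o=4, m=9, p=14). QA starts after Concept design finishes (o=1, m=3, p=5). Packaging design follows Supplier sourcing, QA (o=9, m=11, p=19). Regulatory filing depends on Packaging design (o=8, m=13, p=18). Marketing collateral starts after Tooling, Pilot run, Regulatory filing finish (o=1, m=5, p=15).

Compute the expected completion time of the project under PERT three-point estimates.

te_Concept design = (1 + 4·6 + 11)/6 = 36/6 = 6
te_Prototype build = (6 + 4·8 + 10)/6 = 48/6 = 8
te_User testing = (2 + 4·8 + 14)/6 = 48/6 = 8
te_Tooling = (3 + 4·6 + 15)/6 = 42/6 = 7
te_Supplier sourcing = (5 + 4·7 + 15)/6 = 48/6 = 8
te_Pilot run = (4 + 4·9 + 14)/6 = 54/6 = 9
te_QA = (1 + 4·3 + 5)/6 = 18/6 = 3
te_Packaging design = (9 + 4·11 + 19)/6 = 72/6 = 12
te_Regulatory filing = (8 + 4·13 + 18)/6 = 78/6 = 13
te_Marketing collateral = (1 + 4·5 + 15)/6 = 36/6 = 6

Forward pass:
ES_Concept design = 0; EF_Concept design = 6
ES_Prototype build = 0; EF_Prototype build = 8
ES_User testing = max(EF_Concept design=6, EF_Prototype build=8) = 8; EF_User testing = 8+8 = 16
ES_Tooling = 8; EF_Tooling = 8+7 = 15
ES_Supplier sourcing = 6; EF_Supplier sourcing = 6+8 = 14
ES_Pilot run = max(EF_User testing=16, EF_Tooling=15) = 16; EF_Pilot run = 16+9 = 25
ES_QA = 6; EF_QA = 6+3 = 9
ES_Packaging design = max(EF_Supplier sourcing=14, EF_QA=9) = 14; EF_Packaging design = 14+12 = 26
ES_Regulatory filing = 26; EF_Regulatory filing = 26+13 = 39
ES_Marketing collateral = max(EF_Tooling=15, EF_Pilot run=25, EF_Regulatory filing=39) = 39; EF_Marketing collateral = 39+6 = 45
Expected project duration μ = 45 days. Critical path: Concept design → Supplier sourcing → Packaging design → Regulatory filing → Marketing collateral.

45 days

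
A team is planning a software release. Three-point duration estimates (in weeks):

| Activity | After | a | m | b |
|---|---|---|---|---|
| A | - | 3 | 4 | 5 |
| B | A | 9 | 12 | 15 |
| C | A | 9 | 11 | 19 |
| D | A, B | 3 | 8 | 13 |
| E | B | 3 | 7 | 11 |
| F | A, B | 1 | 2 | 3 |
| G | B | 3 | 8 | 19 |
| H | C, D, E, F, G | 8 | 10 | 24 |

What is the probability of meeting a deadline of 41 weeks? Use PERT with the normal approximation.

0.846

te_A = (3 + 4·4 + 5)/6 = 24/6 = 4; σ²_A = ((5−3)/6)² = 0.111
te_B = (9 + 4·12 + 15)/6 = 72/6 = 12; σ²_B = ((15−9)/6)² = 1.000
te_C = (9 + 4·11 + 19)/6 = 72/6 = 12; σ²_C = ((19−9)/6)² = 2.778
te_D = (3 + 4·8 + 13)/6 = 48/6 = 8; σ²_D = ((13−3)/6)² = 2.778
te_E = (3 + 4·7 + 11)/6 = 42/6 = 7; σ²_E = ((11−3)/6)² = 1.778
te_F = (1 + 4·2 + 3)/6 = 12/6 = 2; σ²_F = ((3−1)/6)² = 0.111
te_G = (3 + 4·8 + 19)/6 = 54/6 = 9; σ²_G = ((19−3)/6)² = 7.111
te_H = (8 + 4·10 + 24)/6 = 72/6 = 12; σ²_H = ((24−8)/6)² = 7.111

Forward pass:
ES_A = 0; EF_A = 4
ES_B = 4; EF_B = 4+12 = 16
ES_C = 4; EF_C = 4+12 = 16
ES_D = max(EF_A=4, EF_B=16) = 16; EF_D = 16+8 = 24
ES_E = 16; EF_E = 16+7 = 23
ES_F = max(EF_A=4, EF_B=16) = 16; EF_F = 16+2 = 18
ES_G = 16; EF_G = 16+9 = 25
ES_H = max(EF_C=16, EF_D=24, EF_E=23, EF_F=18, EF_G=25) = 25; EF_H = 25+12 = 37
Expected project duration μ = 37 weeks. Critical path: A → B → G → H.

Variance along critical path = 0.111 + 1.000 + 7.111 + 7.111 = 15.333; σ = √15.333 = 3.916 weeks.
Z = (41 − 37) / 3.916 = 1.022
P(T ≤ 41) = Φ(1.022) ≈ 0.846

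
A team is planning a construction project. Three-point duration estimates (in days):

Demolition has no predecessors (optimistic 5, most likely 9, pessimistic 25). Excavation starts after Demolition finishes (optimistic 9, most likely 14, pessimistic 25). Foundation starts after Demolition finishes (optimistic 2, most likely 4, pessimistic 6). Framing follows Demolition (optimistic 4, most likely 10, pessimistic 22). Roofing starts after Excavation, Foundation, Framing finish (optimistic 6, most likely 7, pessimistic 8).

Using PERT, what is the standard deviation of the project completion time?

te_Demolition = (5 + 4·9 + 25)/6 = 66/6 = 11; σ²_Demolition = ((25−5)/6)² = 11.111
te_Excavation = (9 + 4·14 + 25)/6 = 90/6 = 15; σ²_Excavation = ((25−9)/6)² = 7.111
te_Foundation = (2 + 4·4 + 6)/6 = 24/6 = 4; σ²_Foundation = ((6−2)/6)² = 0.444
te_Framing = (4 + 4·10 + 22)/6 = 66/6 = 11; σ²_Framing = ((22−4)/6)² = 9.000
te_Roofing = (6 + 4·7 + 8)/6 = 42/6 = 7; σ²_Roofing = ((8−6)/6)² = 0.111

Forward pass:
ES_Demolition = 0; EF_Demolition = 11
ES_Excavation = 11; EF_Excavation = 11+15 = 26
ES_Foundation = 11; EF_Foundation = 11+4 = 15
ES_Framing = 11; EF_Framing = 11+11 = 22
ES_Roofing = max(EF_Excavation=26, EF_Foundation=15, EF_Framing=22) = 26; EF_Roofing = 26+7 = 33
Expected project duration μ = 33 days. Critical path: Demolition → Excavation → Roofing.

Variance along critical path = 11.111 + 7.111 + 0.111 = 18.333
σ = √18.333 = 4.282 days

4.28 days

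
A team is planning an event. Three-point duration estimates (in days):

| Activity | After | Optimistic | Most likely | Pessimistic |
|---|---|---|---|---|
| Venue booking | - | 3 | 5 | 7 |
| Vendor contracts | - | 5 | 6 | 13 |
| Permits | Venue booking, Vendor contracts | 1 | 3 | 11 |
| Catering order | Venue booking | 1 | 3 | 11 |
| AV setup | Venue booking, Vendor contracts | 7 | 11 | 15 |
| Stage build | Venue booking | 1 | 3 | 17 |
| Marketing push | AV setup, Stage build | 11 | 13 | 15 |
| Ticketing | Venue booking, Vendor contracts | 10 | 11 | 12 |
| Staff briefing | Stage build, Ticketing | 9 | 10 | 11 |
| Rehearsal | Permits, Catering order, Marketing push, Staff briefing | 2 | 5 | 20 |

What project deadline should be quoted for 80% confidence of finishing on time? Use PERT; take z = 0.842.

te_Venue booking = (3 + 4·5 + 7)/6 = 30/6 = 5; σ²_Venue booking = ((7−3)/6)² = 0.444
te_Vendor contracts = (5 + 4·6 + 13)/6 = 42/6 = 7; σ²_Vendor contracts = ((13−5)/6)² = 1.778
te_Permits = (1 + 4·3 + 11)/6 = 24/6 = 4; σ²_Permits = ((11−1)/6)² = 2.778
te_Catering order = (1 + 4·3 + 11)/6 = 24/6 = 4; σ²_Catering order = ((11−1)/6)² = 2.778
te_AV setup = (7 + 4·11 + 15)/6 = 66/6 = 11; σ²_AV setup = ((15−7)/6)² = 1.778
te_Stage build = (1 + 4·3 + 17)/6 = 30/6 = 5; σ²_Stage build = ((17−1)/6)² = 7.111
te_Marketing push = (11 + 4·13 + 15)/6 = 78/6 = 13; σ²_Marketing push = ((15−11)/6)² = 0.444
te_Ticketing = (10 + 4·11 + 12)/6 = 66/6 = 11; σ²_Ticketing = ((12−10)/6)² = 0.111
te_Staff briefing = (9 + 4·10 + 11)/6 = 60/6 = 10; σ²_Staff briefing = ((11−9)/6)² = 0.111
te_Rehearsal = (2 + 4·5 + 20)/6 = 42/6 = 7; σ²_Rehearsal = ((20−2)/6)² = 9.000

Forward pass:
ES_Venue booking = 0; EF_Venue booking = 5
ES_Vendor contracts = 0; EF_Vendor contracts = 7
ES_Permits = max(EF_Venue booking=5, EF_Vendor contracts=7) = 7; EF_Permits = 7+4 = 11
ES_Catering order = 5; EF_Catering order = 5+4 = 9
ES_AV setup = max(EF_Venue booking=5, EF_Vendor contracts=7) = 7; EF_AV setup = 7+11 = 18
ES_Stage build = 5; EF_Stage build = 5+5 = 10
ES_Marketing push = max(EF_AV setup=18, EF_Stage build=10) = 18; EF_Marketing push = 18+13 = 31
ES_Ticketing = max(EF_Venue booking=5, EF_Vendor contracts=7) = 7; EF_Ticketing = 7+11 = 18
ES_Staff briefing = max(EF_Stage build=10, EF_Ticketing=18) = 18; EF_Staff briefing = 18+10 = 28
ES_Rehearsal = max(EF_Permits=11, EF_Catering order=9, EF_Marketing push=31, EF_Staff briefing=28) = 31; EF_Rehearsal = 31+7 = 38
Expected project duration μ = 38 days. Critical path: Vendor contracts → AV setup → Marketing push → Rehearsal.

Variance along critical path = 1.778 + 1.778 + 0.444 + 9.000 = 13.000; σ = 3.606 days.
D = μ + z·σ = 38 + 0.842·3.606 = 41.0 days

41.0 days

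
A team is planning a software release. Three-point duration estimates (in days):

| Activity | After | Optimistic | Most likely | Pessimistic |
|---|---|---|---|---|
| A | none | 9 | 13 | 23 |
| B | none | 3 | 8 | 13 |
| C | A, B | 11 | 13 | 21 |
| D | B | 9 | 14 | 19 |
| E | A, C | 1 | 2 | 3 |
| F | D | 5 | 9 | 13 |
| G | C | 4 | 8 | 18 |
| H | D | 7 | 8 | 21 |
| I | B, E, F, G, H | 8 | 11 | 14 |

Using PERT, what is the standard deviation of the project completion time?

3.83 days

te_A = (9 + 4·13 + 23)/6 = 84/6 = 14; σ²_A = ((23−9)/6)² = 5.444
te_B = (3 + 4·8 + 13)/6 = 48/6 = 8; σ²_B = ((13−3)/6)² = 2.778
te_C = (11 + 4·13 + 21)/6 = 84/6 = 14; σ²_C = ((21−11)/6)² = 2.778
te_D = (9 + 4·14 + 19)/6 = 84/6 = 14; σ²_D = ((19−9)/6)² = 2.778
te_E = (1 + 4·2 + 3)/6 = 12/6 = 2; σ²_E = ((3−1)/6)² = 0.111
te_F = (5 + 4·9 + 13)/6 = 54/6 = 9; σ²_F = ((13−5)/6)² = 1.778
te_G = (4 + 4·8 + 18)/6 = 54/6 = 9; σ²_G = ((18−4)/6)² = 5.444
te_H = (7 + 4·8 + 21)/6 = 60/6 = 10; σ²_H = ((21−7)/6)² = 5.444
te_I = (8 + 4·11 + 14)/6 = 66/6 = 11; σ²_I = ((14−8)/6)² = 1.000

Forward pass:
ES_A = 0; EF_A = 14
ES_B = 0; EF_B = 8
ES_C = max(EF_A=14, EF_B=8) = 14; EF_C = 14+14 = 28
ES_D = 8; EF_D = 8+14 = 22
ES_E = max(EF_A=14, EF_C=28) = 28; EF_E = 28+2 = 30
ES_F = 22; EF_F = 22+9 = 31
ES_G = 28; EF_G = 28+9 = 37
ES_H = 22; EF_H = 22+10 = 32
ES_I = max(EF_B=8, EF_E=30, EF_F=31, EF_G=37, EF_H=32) = 37; EF_I = 37+11 = 48
Expected project duration μ = 48 days. Critical path: A → C → G → I.

Variance along critical path = 5.444 + 2.778 + 5.444 + 1.000 = 14.667
σ = √14.667 = 3.830 days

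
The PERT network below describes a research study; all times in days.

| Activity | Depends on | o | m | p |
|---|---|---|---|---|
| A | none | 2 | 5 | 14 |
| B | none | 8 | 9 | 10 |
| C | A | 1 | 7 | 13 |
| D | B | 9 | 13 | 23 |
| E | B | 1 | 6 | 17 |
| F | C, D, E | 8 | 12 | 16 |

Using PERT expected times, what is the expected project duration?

te_A = (2 + 4·5 + 14)/6 = 36/6 = 6
te_B = (8 + 4·9 + 10)/6 = 54/6 = 9
te_C = (1 + 4·7 + 13)/6 = 42/6 = 7
te_D = (9 + 4·13 + 23)/6 = 84/6 = 14
te_E = (1 + 4·6 + 17)/6 = 42/6 = 7
te_F = (8 + 4·12 + 16)/6 = 72/6 = 12

Forward pass:
ES_A = 0; EF_A = 6
ES_B = 0; EF_B = 9
ES_C = 6; EF_C = 6+7 = 13
ES_D = 9; EF_D = 9+14 = 23
ES_E = 9; EF_E = 9+7 = 16
ES_F = max(EF_C=13, EF_D=23, EF_E=16) = 23; EF_F = 23+12 = 35
Expected project duration μ = 35 days. Critical path: B → D → F.

35 days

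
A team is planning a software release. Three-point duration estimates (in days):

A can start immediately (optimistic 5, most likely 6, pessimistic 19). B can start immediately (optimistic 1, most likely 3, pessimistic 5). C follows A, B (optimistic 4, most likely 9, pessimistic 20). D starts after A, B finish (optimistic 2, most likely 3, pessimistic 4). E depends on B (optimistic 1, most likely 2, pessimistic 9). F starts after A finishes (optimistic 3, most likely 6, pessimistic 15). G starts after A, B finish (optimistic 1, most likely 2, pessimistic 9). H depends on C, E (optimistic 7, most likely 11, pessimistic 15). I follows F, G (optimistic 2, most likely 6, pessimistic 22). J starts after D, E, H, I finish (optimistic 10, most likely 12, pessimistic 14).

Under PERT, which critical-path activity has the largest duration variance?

te_A = (5 + 4·6 + 19)/6 = 48/6 = 8; σ²_A = ((19−5)/6)² = 5.444
te_B = (1 + 4·3 + 5)/6 = 18/6 = 3; σ²_B = ((5−1)/6)² = 0.444
te_C = (4 + 4·9 + 20)/6 = 60/6 = 10; σ²_C = ((20−4)/6)² = 7.111
te_D = (2 + 4·3 + 4)/6 = 18/6 = 3; σ²_D = ((4−2)/6)² = 0.111
te_E = (1 + 4·2 + 9)/6 = 18/6 = 3; σ²_E = ((9−1)/6)² = 1.778
te_F = (3 + 4·6 + 15)/6 = 42/6 = 7; σ²_F = ((15−3)/6)² = 4.000
te_G = (1 + 4·2 + 9)/6 = 18/6 = 3; σ²_G = ((9−1)/6)² = 1.778
te_H = (7 + 4·11 + 15)/6 = 66/6 = 11; σ²_H = ((15−7)/6)² = 1.778
te_I = (2 + 4·6 + 22)/6 = 48/6 = 8; σ²_I = ((22−2)/6)² = 11.111
te_J = (10 + 4·12 + 14)/6 = 72/6 = 12; σ²_J = ((14−10)/6)² = 0.444

Forward pass:
ES_A = 0; EF_A = 8
ES_B = 0; EF_B = 3
ES_C = max(EF_A=8, EF_B=3) = 8; EF_C = 8+10 = 18
ES_D = max(EF_A=8, EF_B=3) = 8; EF_D = 8+3 = 11
ES_E = 3; EF_E = 3+3 = 6
ES_F = 8; EF_F = 8+7 = 15
ES_G = max(EF_A=8, EF_B=3) = 8; EF_G = 8+3 = 11
ES_H = max(EF_C=18, EF_E=6) = 18; EF_H = 18+11 = 29
ES_I = max(EF_F=15, EF_G=11) = 15; EF_I = 15+8 = 23
ES_J = max(EF_D=11, EF_E=6, EF_H=29, EF_I=23) = 29; EF_J = 29+12 = 41
Expected project duration μ = 41 days. Critical path: A → C → H → J.

Variances on critical path: σ²_A=5.444, σ²_C=7.111, σ²_H=1.778, σ²_J=0.444.
Largest is σ²_C = 7.111.

C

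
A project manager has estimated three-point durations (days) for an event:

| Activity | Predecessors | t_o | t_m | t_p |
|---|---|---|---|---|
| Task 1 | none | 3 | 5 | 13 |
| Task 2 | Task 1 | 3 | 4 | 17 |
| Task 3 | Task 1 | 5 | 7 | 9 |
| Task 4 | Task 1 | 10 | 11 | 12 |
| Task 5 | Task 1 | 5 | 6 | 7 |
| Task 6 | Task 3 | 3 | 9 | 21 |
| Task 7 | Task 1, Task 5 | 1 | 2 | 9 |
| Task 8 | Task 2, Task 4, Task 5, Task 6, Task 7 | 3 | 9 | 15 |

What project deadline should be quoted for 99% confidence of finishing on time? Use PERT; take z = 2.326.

41.4 days

te_Task 1 = (3 + 4·5 + 13)/6 = 36/6 = 6; σ²_Task 1 = ((13−3)/6)² = 2.778
te_Task 2 = (3 + 4·4 + 17)/6 = 36/6 = 6; σ²_Task 2 = ((17−3)/6)² = 5.444
te_Task 3 = (5 + 4·7 + 9)/6 = 42/6 = 7; σ²_Task 3 = ((9−5)/6)² = 0.444
te_Task 4 = (10 + 4·11 + 12)/6 = 66/6 = 11; σ²_Task 4 = ((12−10)/6)² = 0.111
te_Task 5 = (5 + 4·6 + 7)/6 = 36/6 = 6; σ²_Task 5 = ((7−5)/6)² = 0.111
te_Task 6 = (3 + 4·9 + 21)/6 = 60/6 = 10; σ²_Task 6 = ((21−3)/6)² = 9.000
te_Task 7 = (1 + 4·2 + 9)/6 = 18/6 = 3; σ²_Task 7 = ((9−1)/6)² = 1.778
te_Task 8 = (3 + 4·9 + 15)/6 = 54/6 = 9; σ²_Task 8 = ((15−3)/6)² = 4.000

Forward pass:
ES_Task 1 = 0; EF_Task 1 = 6
ES_Task 2 = 6; EF_Task 2 = 6+6 = 12
ES_Task 3 = 6; EF_Task 3 = 6+7 = 13
ES_Task 4 = 6; EF_Task 4 = 6+11 = 17
ES_Task 5 = 6; EF_Task 5 = 6+6 = 12
ES_Task 6 = 13; EF_Task 6 = 13+10 = 23
ES_Task 7 = max(EF_Task 1=6, EF_Task 5=12) = 12; EF_Task 7 = 12+3 = 15
ES_Task 8 = max(EF_Task 2=12, EF_Task 4=17, EF_Task 5=12, EF_Task 6=23, EF_Task 7=15) = 23; EF_Task 8 = 23+9 = 32
Expected project duration μ = 32 days. Critical path: Task 1 → Task 3 → Task 6 → Task 8.

Variance along critical path = 2.778 + 0.444 + 9.000 + 4.000 = 16.222; σ = 4.028 days.
D = μ + z·σ = 32 + 2.326·4.028 = 41.4 days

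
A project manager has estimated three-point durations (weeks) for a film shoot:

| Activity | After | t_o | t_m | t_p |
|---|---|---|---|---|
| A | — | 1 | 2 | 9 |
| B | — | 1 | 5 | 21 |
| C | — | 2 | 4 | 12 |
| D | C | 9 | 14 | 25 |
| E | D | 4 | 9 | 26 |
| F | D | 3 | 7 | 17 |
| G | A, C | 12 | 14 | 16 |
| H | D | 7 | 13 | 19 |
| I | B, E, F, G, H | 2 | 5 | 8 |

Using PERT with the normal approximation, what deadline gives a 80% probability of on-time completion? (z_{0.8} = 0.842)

te_A = (1 + 4·2 + 9)/6 = 18/6 = 3; σ²_A = ((9−1)/6)² = 1.778
te_B = (1 + 4·5 + 21)/6 = 42/6 = 7; σ²_B = ((21−1)/6)² = 11.111
te_C = (2 + 4·4 + 12)/6 = 30/6 = 5; σ²_C = ((12−2)/6)² = 2.778
te_D = (9 + 4·14 + 25)/6 = 90/6 = 15; σ²_D = ((25−9)/6)² = 7.111
te_E = (4 + 4·9 + 26)/6 = 66/6 = 11; σ²_E = ((26−4)/6)² = 13.444
te_F = (3 + 4·7 + 17)/6 = 48/6 = 8; σ²_F = ((17−3)/6)² = 5.444
te_G = (12 + 4·14 + 16)/6 = 84/6 = 14; σ²_G = ((16−12)/6)² = 0.444
te_H = (7 + 4·13 + 19)/6 = 78/6 = 13; σ²_H = ((19−7)/6)² = 4.000
te_I = (2 + 4·5 + 8)/6 = 30/6 = 5; σ²_I = ((8−2)/6)² = 1.000

Forward pass:
ES_A = 0; EF_A = 3
ES_B = 0; EF_B = 7
ES_C = 0; EF_C = 5
ES_D = 5; EF_D = 5+15 = 20
ES_E = 20; EF_E = 20+11 = 31
ES_F = 20; EF_F = 20+8 = 28
ES_G = max(EF_A=3, EF_C=5) = 5; EF_G = 5+14 = 19
ES_H = 20; EF_H = 20+13 = 33
ES_I = max(EF_B=7, EF_E=31, EF_F=28, EF_G=19, EF_H=33) = 33; EF_I = 33+5 = 38
Expected project duration μ = 38 weeks. Critical path: C → D → H → I.

Variance along critical path = 2.778 + 7.111 + 4.000 + 1.000 = 14.889; σ = 3.859 weeks.
D = μ + z·σ = 38 + 0.842·3.859 = 41.2 weeks

41.2 weeks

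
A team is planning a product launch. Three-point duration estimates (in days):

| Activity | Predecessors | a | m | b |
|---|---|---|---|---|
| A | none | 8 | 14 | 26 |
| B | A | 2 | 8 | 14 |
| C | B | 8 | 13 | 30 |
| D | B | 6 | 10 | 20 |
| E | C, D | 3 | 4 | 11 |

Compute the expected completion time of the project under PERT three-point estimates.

43 days

te_A = (8 + 4·14 + 26)/6 = 90/6 = 15
te_B = (2 + 4·8 + 14)/6 = 48/6 = 8
te_C = (8 + 4·13 + 30)/6 = 90/6 = 15
te_D = (6 + 4·10 + 20)/6 = 66/6 = 11
te_E = (3 + 4·4 + 11)/6 = 30/6 = 5

Forward pass:
ES_A = 0; EF_A = 15
ES_B = 15; EF_B = 15+8 = 23
ES_C = 23; EF_C = 23+15 = 38
ES_D = 23; EF_D = 23+11 = 34
ES_E = max(EF_C=38, EF_D=34) = 38; EF_E = 38+5 = 43
Expected project duration μ = 43 days. Critical path: A → B → C → E.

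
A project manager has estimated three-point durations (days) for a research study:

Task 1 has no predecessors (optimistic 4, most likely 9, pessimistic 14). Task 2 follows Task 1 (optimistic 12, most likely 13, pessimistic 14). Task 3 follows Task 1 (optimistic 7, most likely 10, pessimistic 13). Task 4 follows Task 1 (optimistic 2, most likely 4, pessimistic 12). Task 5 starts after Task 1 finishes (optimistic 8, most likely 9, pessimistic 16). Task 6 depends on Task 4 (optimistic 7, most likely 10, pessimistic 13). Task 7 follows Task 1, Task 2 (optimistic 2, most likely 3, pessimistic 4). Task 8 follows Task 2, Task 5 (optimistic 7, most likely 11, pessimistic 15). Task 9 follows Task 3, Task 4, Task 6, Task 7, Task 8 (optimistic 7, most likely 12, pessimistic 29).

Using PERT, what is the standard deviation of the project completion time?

te_Task 1 = (4 + 4·9 + 14)/6 = 54/6 = 9; σ²_Task 1 = ((14−4)/6)² = 2.778
te_Task 2 = (12 + 4·13 + 14)/6 = 78/6 = 13; σ²_Task 2 = ((14−12)/6)² = 0.111
te_Task 3 = (7 + 4·10 + 13)/6 = 60/6 = 10; σ²_Task 3 = ((13−7)/6)² = 1.000
te_Task 4 = (2 + 4·4 + 12)/6 = 30/6 = 5; σ²_Task 4 = ((12−2)/6)² = 2.778
te_Task 5 = (8 + 4·9 + 16)/6 = 60/6 = 10; σ²_Task 5 = ((16−8)/6)² = 1.778
te_Task 6 = (7 + 4·10 + 13)/6 = 60/6 = 10; σ²_Task 6 = ((13−7)/6)² = 1.000
te_Task 7 = (2 + 4·3 + 4)/6 = 18/6 = 3; σ²_Task 7 = ((4−2)/6)² = 0.111
te_Task 8 = (7 + 4·11 + 15)/6 = 66/6 = 11; σ²_Task 8 = ((15−7)/6)² = 1.778
te_Task 9 = (7 + 4·12 + 29)/6 = 84/6 = 14; σ²_Task 9 = ((29−7)/6)² = 13.444

Forward pass:
ES_Task 1 = 0; EF_Task 1 = 9
ES_Task 2 = 9; EF_Task 2 = 9+13 = 22
ES_Task 3 = 9; EF_Task 3 = 9+10 = 19
ES_Task 4 = 9; EF_Task 4 = 9+5 = 14
ES_Task 5 = 9; EF_Task 5 = 9+10 = 19
ES_Task 6 = 14; EF_Task 6 = 14+10 = 24
ES_Task 7 = max(EF_Task 1=9, EF_Task 2=22) = 22; EF_Task 7 = 22+3 = 25
ES_Task 8 = max(EF_Task 2=22, EF_Task 5=19) = 22; EF_Task 8 = 22+11 = 33
ES_Task 9 = max(EF_Task 3=19, EF_Task 4=14, EF_Task 6=24, EF_Task 7=25, EF_Task 8=33) = 33; EF_Task 9 = 33+14 = 47
Expected project duration μ = 47 days. Critical path: Task 1 → Task 2 → Task 8 → Task 9.

Variance along critical path = 2.778 + 0.111 + 1.778 + 13.444 = 18.111
σ = √18.111 = 4.256 days

4.26 days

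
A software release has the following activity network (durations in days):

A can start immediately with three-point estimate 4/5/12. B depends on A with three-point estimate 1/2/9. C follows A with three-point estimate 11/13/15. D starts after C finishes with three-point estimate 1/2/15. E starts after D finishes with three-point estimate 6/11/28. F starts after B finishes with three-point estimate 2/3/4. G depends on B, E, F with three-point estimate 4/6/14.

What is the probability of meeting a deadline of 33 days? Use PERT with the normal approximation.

0.020

te_A = (4 + 4·5 + 12)/6 = 36/6 = 6; σ²_A = ((12−4)/6)² = 1.778
te_B = (1 + 4·2 + 9)/6 = 18/6 = 3; σ²_B = ((9−1)/6)² = 1.778
te_C = (11 + 4·13 + 15)/6 = 78/6 = 13; σ²_C = ((15−11)/6)² = 0.444
te_D = (1 + 4·2 + 15)/6 = 24/6 = 4; σ²_D = ((15−1)/6)² = 5.444
te_E = (6 + 4·11 + 28)/6 = 78/6 = 13; σ²_E = ((28−6)/6)² = 13.444
te_F = (2 + 4·3 + 4)/6 = 18/6 = 3; σ²_F = ((4−2)/6)² = 0.111
te_G = (4 + 4·6 + 14)/6 = 42/6 = 7; σ²_G = ((14−4)/6)² = 2.778

Forward pass:
ES_A = 0; EF_A = 6
ES_B = 6; EF_B = 6+3 = 9
ES_C = 6; EF_C = 6+13 = 19
ES_D = 19; EF_D = 19+4 = 23
ES_E = 23; EF_E = 23+13 = 36
ES_F = 9; EF_F = 9+3 = 12
ES_G = max(EF_B=9, EF_E=36, EF_F=12) = 36; EF_G = 36+7 = 43
Expected project duration μ = 43 days. Critical path: A → C → D → E → G.

Variance along critical path = 1.778 + 0.444 + 5.444 + 13.444 + 2.778 = 23.889; σ = √23.889 = 4.888 days.
Z = (33 − 43) / 4.888 = -2.046
P(T ≤ 33) = Φ(-2.046) ≈ 0.020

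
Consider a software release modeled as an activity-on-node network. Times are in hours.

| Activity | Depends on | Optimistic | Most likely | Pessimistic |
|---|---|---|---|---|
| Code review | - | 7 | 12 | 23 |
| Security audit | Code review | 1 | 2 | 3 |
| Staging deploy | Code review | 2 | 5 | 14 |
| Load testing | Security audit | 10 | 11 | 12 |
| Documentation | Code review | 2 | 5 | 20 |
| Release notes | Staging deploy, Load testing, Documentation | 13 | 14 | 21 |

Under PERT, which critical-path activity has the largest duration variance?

Code review

te_Code review = (7 + 4·12 + 23)/6 = 78/6 = 13; σ²_Code review = ((23−7)/6)² = 7.111
te_Security audit = (1 + 4·2 + 3)/6 = 12/6 = 2; σ²_Security audit = ((3−1)/6)² = 0.111
te_Staging deploy = (2 + 4·5 + 14)/6 = 36/6 = 6; σ²_Staging deploy = ((14−2)/6)² = 4.000
te_Load testing = (10 + 4·11 + 12)/6 = 66/6 = 11; σ²_Load testing = ((12−10)/6)² = 0.111
te_Documentation = (2 + 4·5 + 20)/6 = 42/6 = 7; σ²_Documentation = ((20−2)/6)² = 9.000
te_Release notes = (13 + 4·14 + 21)/6 = 90/6 = 15; σ²_Release notes = ((21−13)/6)² = 1.778

Forward pass:
ES_Code review = 0; EF_Code review = 13
ES_Security audit = 13; EF_Security audit = 13+2 = 15
ES_Staging deploy = 13; EF_Staging deploy = 13+6 = 19
ES_Load testing = 15; EF_Load testing = 15+11 = 26
ES_Documentation = 13; EF_Documentation = 13+7 = 20
ES_Release notes = max(EF_Staging deploy=19, EF_Load testing=26, EF_Documentation=20) = 26; EF_Release notes = 26+15 = 41
Expected project duration μ = 41 hours. Critical path: Code review → Security audit → Load testing → Release notes.

Variances on critical path: σ²_Code review=7.111, σ²_Security audit=0.111, σ²_Load testing=0.111, σ²_Release notes=1.778.
Largest is σ²_Code review = 7.111.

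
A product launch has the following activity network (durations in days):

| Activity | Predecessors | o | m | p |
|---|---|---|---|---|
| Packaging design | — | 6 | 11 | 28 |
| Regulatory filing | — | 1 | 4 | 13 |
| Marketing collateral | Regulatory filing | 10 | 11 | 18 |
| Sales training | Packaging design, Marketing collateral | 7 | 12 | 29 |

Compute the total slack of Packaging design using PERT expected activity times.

te_Packaging design = (6 + 4·11 + 28)/6 = 78/6 = 13
te_Regulatory filing = (1 + 4·4 + 13)/6 = 30/6 = 5
te_Marketing collateral = (10 + 4·11 + 18)/6 = 72/6 = 12
te_Sales training = (7 + 4·12 + 29)/6 = 84/6 = 14

Forward pass:
ES_Packaging design = 0; EF_Packaging design = 13
ES_Regulatory filing = 0; EF_Regulatory filing = 5
ES_Marketing collateral = 5; EF_Marketing collateral = 5+12 = 17
ES_Sales training = max(EF_Packaging design=13, EF_Marketing collateral=17) = 17; EF_Sales training = 17+14 = 31
Expected project duration μ = 31 days. Critical path: Regulatory filing → Marketing collateral → Sales training.

Backward pass:
LF_Sales training = 31; LS_Sales training = 31−14 = 17
LF_Marketing collateral = LS_Sales training = 17; LS_Marketing collateral = 17−12 = 5
LF_Regulatory filing = LS_Marketing collateral = 5; LS_Regulatory filing = 5−5 = 0
LF_Packaging design = LS_Sales training = 17; LS_Packaging design = 17−13 = 4
Slack_Packaging design = LS_Packaging design − ES_Packaging design = 4 − 0 = 4

4 days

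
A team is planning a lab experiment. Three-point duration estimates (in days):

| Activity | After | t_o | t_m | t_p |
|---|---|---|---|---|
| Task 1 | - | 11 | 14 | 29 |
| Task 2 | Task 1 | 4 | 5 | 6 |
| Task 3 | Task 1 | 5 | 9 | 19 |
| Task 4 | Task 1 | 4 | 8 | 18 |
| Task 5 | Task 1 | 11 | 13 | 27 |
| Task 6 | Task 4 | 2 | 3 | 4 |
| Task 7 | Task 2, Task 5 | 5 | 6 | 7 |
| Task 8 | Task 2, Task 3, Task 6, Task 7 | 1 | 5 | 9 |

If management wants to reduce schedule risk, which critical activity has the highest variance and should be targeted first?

te_Task 1 = (11 + 4·14 + 29)/6 = 96/6 = 16; σ²_Task 1 = ((29−11)/6)² = 9.000
te_Task 2 = (4 + 4·5 + 6)/6 = 30/6 = 5; σ²_Task 2 = ((6−4)/6)² = 0.111
te_Task 3 = (5 + 4·9 + 19)/6 = 60/6 = 10; σ²_Task 3 = ((19−5)/6)² = 5.444
te_Task 4 = (4 + 4·8 + 18)/6 = 54/6 = 9; σ²_Task 4 = ((18−4)/6)² = 5.444
te_Task 5 = (11 + 4·13 + 27)/6 = 90/6 = 15; σ²_Task 5 = ((27−11)/6)² = 7.111
te_Task 6 = (2 + 4·3 + 4)/6 = 18/6 = 3; σ²_Task 6 = ((4−2)/6)² = 0.111
te_Task 7 = (5 + 4·6 + 7)/6 = 36/6 = 6; σ²_Task 7 = ((7−5)/6)² = 0.111
te_Task 8 = (1 + 4·5 + 9)/6 = 30/6 = 5; σ²_Task 8 = ((9−1)/6)² = 1.778

Forward pass:
ES_Task 1 = 0; EF_Task 1 = 16
ES_Task 2 = 16; EF_Task 2 = 16+5 = 21
ES_Task 3 = 16; EF_Task 3 = 16+10 = 26
ES_Task 4 = 16; EF_Task 4 = 16+9 = 25
ES_Task 5 = 16; EF_Task 5 = 16+15 = 31
ES_Task 6 = 25; EF_Task 6 = 25+3 = 28
ES_Task 7 = max(EF_Task 2=21, EF_Task 5=31) = 31; EF_Task 7 = 31+6 = 37
ES_Task 8 = max(EF_Task 2=21, EF_Task 3=26, EF_Task 6=28, EF_Task 7=37) = 37; EF_Task 8 = 37+5 = 42
Expected project duration μ = 42 days. Critical path: Task 1 → Task 5 → Task 7 → Task 8.

Variances on critical path: σ²_Task 1=9.000, σ²_Task 5=7.111, σ²_Task 7=0.111, σ²_Task 8=1.778.
Largest is σ²_Task 1 = 9.000.

Task 1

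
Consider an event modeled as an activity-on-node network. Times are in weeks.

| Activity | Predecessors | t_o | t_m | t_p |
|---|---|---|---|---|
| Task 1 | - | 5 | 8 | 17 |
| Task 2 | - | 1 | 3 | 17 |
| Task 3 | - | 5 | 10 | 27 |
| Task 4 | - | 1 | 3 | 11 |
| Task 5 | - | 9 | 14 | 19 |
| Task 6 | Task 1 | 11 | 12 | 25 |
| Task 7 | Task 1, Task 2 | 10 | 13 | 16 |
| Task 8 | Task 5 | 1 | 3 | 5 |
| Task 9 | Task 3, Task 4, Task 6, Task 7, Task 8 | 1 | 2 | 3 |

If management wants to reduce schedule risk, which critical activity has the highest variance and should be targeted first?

Task 6

te_Task 1 = (5 + 4·8 + 17)/6 = 54/6 = 9; σ²_Task 1 = ((17−5)/6)² = 4.000
te_Task 2 = (1 + 4·3 + 17)/6 = 30/6 = 5; σ²_Task 2 = ((17−1)/6)² = 7.111
te_Task 3 = (5 + 4·10 + 27)/6 = 72/6 = 12; σ²_Task 3 = ((27−5)/6)² = 13.444
te_Task 4 = (1 + 4·3 + 11)/6 = 24/6 = 4; σ²_Task 4 = ((11−1)/6)² = 2.778
te_Task 5 = (9 + 4·14 + 19)/6 = 84/6 = 14; σ²_Task 5 = ((19−9)/6)² = 2.778
te_Task 6 = (11 + 4·12 + 25)/6 = 84/6 = 14; σ²_Task 6 = ((25−11)/6)² = 5.444
te_Task 7 = (10 + 4·13 + 16)/6 = 78/6 = 13; σ²_Task 7 = ((16−10)/6)² = 1.000
te_Task 8 = (1 + 4·3 + 5)/6 = 18/6 = 3; σ²_Task 8 = ((5−1)/6)² = 0.444
te_Task 9 = (1 + 4·2 + 3)/6 = 12/6 = 2; σ²_Task 9 = ((3−1)/6)² = 0.111

Forward pass:
ES_Task 1 = 0; EF_Task 1 = 9
ES_Task 2 = 0; EF_Task 2 = 5
ES_Task 3 = 0; EF_Task 3 = 12
ES_Task 4 = 0; EF_Task 4 = 4
ES_Task 5 = 0; EF_Task 5 = 14
ES_Task 6 = 9; EF_Task 6 = 9+14 = 23
ES_Task 7 = max(EF_Task 1=9, EF_Task 2=5) = 9; EF_Task 7 = 9+13 = 22
ES_Task 8 = 14; EF_Task 8 = 14+3 = 17
ES_Task 9 = max(EF_Task 3=12, EF_Task 4=4, EF_Task 6=23, EF_Task 7=22, EF_Task 8=17) = 23; EF_Task 9 = 23+2 = 25
Expected project duration μ = 25 weeks. Critical path: Task 1 → Task 6 → Task 9.

Variances on critical path: σ²_Task 1=4.000, σ²_Task 6=5.444, σ²_Task 9=0.111.
Largest is σ²_Task 6 = 5.444.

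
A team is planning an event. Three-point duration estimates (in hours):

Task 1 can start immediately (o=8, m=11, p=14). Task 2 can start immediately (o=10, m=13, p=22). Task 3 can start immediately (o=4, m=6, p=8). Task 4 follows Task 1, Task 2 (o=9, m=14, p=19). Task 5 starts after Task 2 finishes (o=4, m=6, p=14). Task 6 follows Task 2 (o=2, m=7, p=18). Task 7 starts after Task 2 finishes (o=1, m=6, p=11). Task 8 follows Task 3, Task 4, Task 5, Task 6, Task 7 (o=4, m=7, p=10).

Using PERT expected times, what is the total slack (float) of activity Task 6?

6 hours

te_Task 1 = (8 + 4·11 + 14)/6 = 66/6 = 11
te_Task 2 = (10 + 4·13 + 22)/6 = 84/6 = 14
te_Task 3 = (4 + 4·6 + 8)/6 = 36/6 = 6
te_Task 4 = (9 + 4·14 + 19)/6 = 84/6 = 14
te_Task 5 = (4 + 4·6 + 14)/6 = 42/6 = 7
te_Task 6 = (2 + 4·7 + 18)/6 = 48/6 = 8
te_Task 7 = (1 + 4·6 + 11)/6 = 36/6 = 6
te_Task 8 = (4 + 4·7 + 10)/6 = 42/6 = 7

Forward pass:
ES_Task 1 = 0; EF_Task 1 = 11
ES_Task 2 = 0; EF_Task 2 = 14
ES_Task 3 = 0; EF_Task 3 = 6
ES_Task 4 = max(EF_Task 1=11, EF_Task 2=14) = 14; EF_Task 4 = 14+14 = 28
ES_Task 5 = 14; EF_Task 5 = 14+7 = 21
ES_Task 6 = 14; EF_Task 6 = 14+8 = 22
ES_Task 7 = 14; EF_Task 7 = 14+6 = 20
ES_Task 8 = max(EF_Task 3=6, EF_Task 4=28, EF_Task 5=21, EF_Task 6=22, EF_Task 7=20) = 28; EF_Task 8 = 28+7 = 35
Expected project duration μ = 35 hours. Critical path: Task 2 → Task 4 → Task 8.

Backward pass:
LF_Task 8 = 35; LS_Task 8 = 35−7 = 28
LF_Task 7 = LS_Task 8 = 28; LS_Task 7 = 28−6 = 22
LF_Task 6 = LS_Task 8 = 28; LS_Task 6 = 28−8 = 20
LF_Task 5 = LS_Task 8 = 28; LS_Task 5 = 28−7 = 21
LF_Task 4 = LS_Task 8 = 28; LS_Task 4 = 28−14 = 14
LF_Task 3 = LS_Task 8 = 28; LS_Task 3 = 28−6 = 22
LF_Task 2 = min(LS_Task 4=14, LS_Task 5=21, LS_Task 6=20, LS_Task 7=22) = 14; LS_Task 2 = 14−14 = 0
LF_Task 1 = LS_Task 4 = 14; LS_Task 1 = 14−11 = 3
Slack_Task 6 = LS_Task 6 − ES_Task 6 = 20 − 14 = 6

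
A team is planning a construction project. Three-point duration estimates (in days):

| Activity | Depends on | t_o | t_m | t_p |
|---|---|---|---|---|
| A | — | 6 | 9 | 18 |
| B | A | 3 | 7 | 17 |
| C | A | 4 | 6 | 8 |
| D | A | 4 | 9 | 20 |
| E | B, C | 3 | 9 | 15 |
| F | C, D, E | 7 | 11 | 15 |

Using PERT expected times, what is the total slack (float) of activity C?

2 days

te_A = (6 + 4·9 + 18)/6 = 60/6 = 10
te_B = (3 + 4·7 + 17)/6 = 48/6 = 8
te_C = (4 + 4·6 + 8)/6 = 36/6 = 6
te_D = (4 + 4·9 + 20)/6 = 60/6 = 10
te_E = (3 + 4·9 + 15)/6 = 54/6 = 9
te_F = (7 + 4·11 + 15)/6 = 66/6 = 11

Forward pass:
ES_A = 0; EF_A = 10
ES_B = 10; EF_B = 10+8 = 18
ES_C = 10; EF_C = 10+6 = 16
ES_D = 10; EF_D = 10+10 = 20
ES_E = max(EF_B=18, EF_C=16) = 18; EF_E = 18+9 = 27
ES_F = max(EF_C=16, EF_D=20, EF_E=27) = 27; EF_F = 27+11 = 38
Expected project duration μ = 38 days. Critical path: A → B → E → F.

Backward pass:
LF_F = 38; LS_F = 38−11 = 27
LF_E = LS_F = 27; LS_E = 27−9 = 18
LF_D = LS_F = 27; LS_D = 27−10 = 17
LF_C = min(LS_E=18, LS_F=27) = 18; LS_C = 18−6 = 12
LF_B = LS_E = 18; LS_B = 18−8 = 10
LF_A = min(LS_B=10, LS_C=12, LS_D=17) = 10; LS_A = 10−10 = 0
Slack_C = LS_C − ES_C = 12 − 10 = 2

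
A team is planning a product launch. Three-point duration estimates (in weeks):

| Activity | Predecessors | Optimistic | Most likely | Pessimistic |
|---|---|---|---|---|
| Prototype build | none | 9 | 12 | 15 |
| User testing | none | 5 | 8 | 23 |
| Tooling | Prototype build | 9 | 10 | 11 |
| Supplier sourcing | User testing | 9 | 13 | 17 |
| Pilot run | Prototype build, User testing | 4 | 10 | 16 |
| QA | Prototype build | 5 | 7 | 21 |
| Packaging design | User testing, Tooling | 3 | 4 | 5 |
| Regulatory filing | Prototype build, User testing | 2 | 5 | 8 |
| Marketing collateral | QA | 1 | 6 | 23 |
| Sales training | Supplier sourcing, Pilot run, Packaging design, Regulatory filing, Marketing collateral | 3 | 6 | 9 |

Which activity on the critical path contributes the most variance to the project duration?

Marketing collateral

te_Prototype build = (9 + 4·12 + 15)/6 = 72/6 = 12; σ²_Prototype build = ((15−9)/6)² = 1.000
te_User testing = (5 + 4·8 + 23)/6 = 60/6 = 10; σ²_User testing = ((23−5)/6)² = 9.000
te_Tooling = (9 + 4·10 + 11)/6 = 60/6 = 10; σ²_Tooling = ((11−9)/6)² = 0.111
te_Supplier sourcing = (9 + 4·13 + 17)/6 = 78/6 = 13; σ²_Supplier sourcing = ((17−9)/6)² = 1.778
te_Pilot run = (4 + 4·10 + 16)/6 = 60/6 = 10; σ²_Pilot run = ((16−4)/6)² = 4.000
te_QA = (5 + 4·7 + 21)/6 = 54/6 = 9; σ²_QA = ((21−5)/6)² = 7.111
te_Packaging design = (3 + 4·4 + 5)/6 = 24/6 = 4; σ²_Packaging design = ((5−3)/6)² = 0.111
te_Regulatory filing = (2 + 4·5 + 8)/6 = 30/6 = 5; σ²_Regulatory filing = ((8−2)/6)² = 1.000
te_Marketing collateral = (1 + 4·6 + 23)/6 = 48/6 = 8; σ²_Marketing collateral = ((23−1)/6)² = 13.444
te_Sales training = (3 + 4·6 + 9)/6 = 36/6 = 6; σ²_Sales training = ((9−3)/6)² = 1.000

Forward pass:
ES_Prototype build = 0; EF_Prototype build = 12
ES_User testing = 0; EF_User testing = 10
ES_Tooling = 12; EF_Tooling = 12+10 = 22
ES_Supplier sourcing = 10; EF_Supplier sourcing = 10+13 = 23
ES_Pilot run = max(EF_Prototype build=12, EF_User testing=10) = 12; EF_Pilot run = 12+10 = 22
ES_QA = 12; EF_QA = 12+9 = 21
ES_Packaging design = max(EF_User testing=10, EF_Tooling=22) = 22; EF_Packaging design = 22+4 = 26
ES_Regulatory filing = max(EF_Prototype build=12, EF_User testing=10) = 12; EF_Regulatory filing = 12+5 = 17
ES_Marketing collateral = 21; EF_Marketing collateral = 21+8 = 29
ES_Sales training = max(EF_Supplier sourcing=23, EF_Pilot run=22, EF_Packaging design=26, EF_Regulatory filing=17, EF_Marketing collateral=29) = 29; EF_Sales training = 29+6 = 35
Expected project duration μ = 35 weeks. Critical path: Prototype build → QA → Marketing collateral → Sales training.

Variances on critical path: σ²_Prototype build=1.000, σ²_QA=7.111, σ²_Marketing collateral=13.444, σ²_Sales training=1.000.
Largest is σ²_Marketing collateral = 13.444.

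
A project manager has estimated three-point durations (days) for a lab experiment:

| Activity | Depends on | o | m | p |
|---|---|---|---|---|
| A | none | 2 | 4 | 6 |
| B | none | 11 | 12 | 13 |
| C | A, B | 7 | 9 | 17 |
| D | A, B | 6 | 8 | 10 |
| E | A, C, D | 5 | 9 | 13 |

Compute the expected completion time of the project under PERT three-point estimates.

31 days

te_A = (2 + 4·4 + 6)/6 = 24/6 = 4
te_B = (11 + 4·12 + 13)/6 = 72/6 = 12
te_C = (7 + 4·9 + 17)/6 = 60/6 = 10
te_D = (6 + 4·8 + 10)/6 = 48/6 = 8
te_E = (5 + 4·9 + 13)/6 = 54/6 = 9

Forward pass:
ES_A = 0; EF_A = 4
ES_B = 0; EF_B = 12
ES_C = max(EF_A=4, EF_B=12) = 12; EF_C = 12+10 = 22
ES_D = max(EF_A=4, EF_B=12) = 12; EF_D = 12+8 = 20
ES_E = max(EF_A=4, EF_C=22, EF_D=20) = 22; EF_E = 22+9 = 31
Expected project duration μ = 31 days. Critical path: B → C → E.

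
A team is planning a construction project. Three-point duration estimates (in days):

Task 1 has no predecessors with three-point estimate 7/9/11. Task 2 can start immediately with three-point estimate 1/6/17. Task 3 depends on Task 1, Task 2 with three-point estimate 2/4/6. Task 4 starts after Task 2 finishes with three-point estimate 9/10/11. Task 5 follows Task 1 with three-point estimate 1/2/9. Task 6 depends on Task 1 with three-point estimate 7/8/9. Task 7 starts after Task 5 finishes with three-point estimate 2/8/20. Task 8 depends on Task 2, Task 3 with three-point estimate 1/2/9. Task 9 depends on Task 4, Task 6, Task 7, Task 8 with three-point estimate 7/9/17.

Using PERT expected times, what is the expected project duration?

te_Task 1 = (7 + 4·9 + 11)/6 = 54/6 = 9
te_Task 2 = (1 + 4·6 + 17)/6 = 42/6 = 7
te_Task 3 = (2 + 4·4 + 6)/6 = 24/6 = 4
te_Task 4 = (9 + 4·10 + 11)/6 = 60/6 = 10
te_Task 5 = (1 + 4·2 + 9)/6 = 18/6 = 3
te_Task 6 = (7 + 4·8 + 9)/6 = 48/6 = 8
te_Task 7 = (2 + 4·8 + 20)/6 = 54/6 = 9
te_Task 8 = (1 + 4·2 + 9)/6 = 18/6 = 3
te_Task 9 = (7 + 4·9 + 17)/6 = 60/6 = 10

Forward pass:
ES_Task 1 = 0; EF_Task 1 = 9
ES_Task 2 = 0; EF_Task 2 = 7
ES_Task 3 = max(EF_Task 1=9, EF_Task 2=7) = 9; EF_Task 3 = 9+4 = 13
ES_Task 4 = 7; EF_Task 4 = 7+10 = 17
ES_Task 5 = 9; EF_Task 5 = 9+3 = 12
ES_Task 6 = 9; EF_Task 6 = 9+8 = 17
ES_Task 7 = 12; EF_Task 7 = 12+9 = 21
ES_Task 8 = max(EF_Task 2=7, EF_Task 3=13) = 13; EF_Task 8 = 13+3 = 16
ES_Task 9 = max(EF_Task 4=17, EF_Task 6=17, EF_Task 7=21, EF_Task 8=16) = 21; EF_Task 9 = 21+10 = 31
Expected project duration μ = 31 days. Critical path: Task 1 → Task 5 → Task 7 → Task 9.

31 days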